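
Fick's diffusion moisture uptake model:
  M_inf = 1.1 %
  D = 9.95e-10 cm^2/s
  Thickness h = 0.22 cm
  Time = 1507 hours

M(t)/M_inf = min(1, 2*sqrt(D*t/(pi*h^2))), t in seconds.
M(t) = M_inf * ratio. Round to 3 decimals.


t_sec = 1507 * 3600 = 5425200
ratio = 2*sqrt(9.95e-10*5425200/(pi*0.22^2))
= min(1, 0.376835)
= 0.376835
M(t) = 1.1 * 0.376835 = 0.415 %

0.415


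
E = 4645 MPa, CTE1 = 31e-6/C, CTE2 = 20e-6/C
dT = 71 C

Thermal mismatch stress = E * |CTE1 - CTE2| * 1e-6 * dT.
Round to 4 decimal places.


= 4645 * 11e-6 * 71
= 3.6277 MPa

3.6277


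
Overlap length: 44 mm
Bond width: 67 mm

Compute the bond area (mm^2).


Bond area = 44 * 67 = 2948 mm^2

2948


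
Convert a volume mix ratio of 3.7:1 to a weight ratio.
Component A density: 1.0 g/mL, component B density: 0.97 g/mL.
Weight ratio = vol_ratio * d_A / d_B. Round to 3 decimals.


= 3.7 * 1.0 / 0.97 = 3.814

3.814


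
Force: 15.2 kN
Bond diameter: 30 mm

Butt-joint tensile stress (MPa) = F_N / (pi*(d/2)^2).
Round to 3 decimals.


F_N = 15.2 * 1000 = 15200.0 N
A = pi*(15.0)^2 = 706.8583 mm^2
stress = 15200.0 / 706.8583 = 21.504 MPa

21.504


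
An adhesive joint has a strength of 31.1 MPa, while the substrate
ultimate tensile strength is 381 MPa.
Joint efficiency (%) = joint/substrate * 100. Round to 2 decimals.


Efficiency = 31.1 / 381 * 100
= 8.16%

8.16


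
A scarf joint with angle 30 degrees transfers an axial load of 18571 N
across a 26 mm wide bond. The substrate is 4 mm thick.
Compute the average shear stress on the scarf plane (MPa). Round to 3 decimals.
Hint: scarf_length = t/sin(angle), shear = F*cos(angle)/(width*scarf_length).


scarf_length = 4 / sin(30 deg) = 8.0000 mm
cos(30 deg) = 0.866025
shear stress = 18571 * 0.866025 / (26 * 8.0000)
= 77.322 MPa

77.322


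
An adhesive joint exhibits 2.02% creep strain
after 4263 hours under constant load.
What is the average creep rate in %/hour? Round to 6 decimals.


Creep rate = strain / time
= 2.02 / 4263
= 0.000474 %/h

0.000474


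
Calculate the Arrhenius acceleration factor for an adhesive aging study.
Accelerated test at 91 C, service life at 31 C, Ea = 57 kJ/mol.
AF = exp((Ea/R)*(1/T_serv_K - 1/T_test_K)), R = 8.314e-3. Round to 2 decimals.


T_test = 364.15 K, T_serv = 304.15 K
Ea/R = 57 / 0.008314 = 6855.91
AF = exp(6855.91 * (1/304.15 - 1/364.15))
= 41.02

41.02


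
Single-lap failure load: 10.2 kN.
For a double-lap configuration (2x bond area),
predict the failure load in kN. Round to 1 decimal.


Failure load = 10.2 * 2 = 20.4 kN

20.4


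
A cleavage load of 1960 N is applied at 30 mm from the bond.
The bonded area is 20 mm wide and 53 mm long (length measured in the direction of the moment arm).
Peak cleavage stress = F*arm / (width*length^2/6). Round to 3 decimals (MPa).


Moment = 1960 * 30 = 58800 N*mm
Section modulus = 20 * 2809 / 6 = 56180 / 6 mm^3
Stress = 58800 / (56180 / 6) = 352800 / 56180
= 6.280 MPa

6.280


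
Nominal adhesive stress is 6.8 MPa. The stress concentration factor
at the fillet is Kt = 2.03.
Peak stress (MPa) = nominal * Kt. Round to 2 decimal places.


Peak = 6.8 * 2.03 = 13.80 MPa

13.80


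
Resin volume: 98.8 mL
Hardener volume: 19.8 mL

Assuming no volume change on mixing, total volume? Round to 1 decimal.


V_total = 98.8 + 19.8 = 118.6 mL

118.6


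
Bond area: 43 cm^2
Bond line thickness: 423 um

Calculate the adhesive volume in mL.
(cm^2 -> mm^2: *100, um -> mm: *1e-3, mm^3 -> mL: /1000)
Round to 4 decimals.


V = 43*100 * 423*1e-3 / 1000
= 1.8189 mL

1.8189


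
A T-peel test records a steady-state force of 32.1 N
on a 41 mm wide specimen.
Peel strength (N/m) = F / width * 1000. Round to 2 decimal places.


Peel strength = 32.1 / 41 * 1000
= 782.93 N/m

782.93


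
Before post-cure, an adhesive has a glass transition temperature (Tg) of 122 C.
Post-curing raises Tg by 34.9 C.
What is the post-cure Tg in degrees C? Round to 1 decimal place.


Tg_post = Tg_base + delta_Tg
= 122 + 34.9
= 156.9 C

156.9


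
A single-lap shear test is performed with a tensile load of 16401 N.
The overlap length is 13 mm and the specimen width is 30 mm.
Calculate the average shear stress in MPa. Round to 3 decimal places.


Shear stress = F / (overlap * width)
= 16401 / (13 * 30)
= 16401 / 390
= 42.054 MPa

42.054


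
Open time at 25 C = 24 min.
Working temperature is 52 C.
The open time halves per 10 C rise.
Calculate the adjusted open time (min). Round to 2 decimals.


factor = 2^((52 - 25) / 10) = 6.4980
ot = 24 / 6.4980 = 3.69 min

3.69


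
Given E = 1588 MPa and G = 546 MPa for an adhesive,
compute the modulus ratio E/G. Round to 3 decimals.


E/G ratio = 1588 / 546 = 2.908

2.908


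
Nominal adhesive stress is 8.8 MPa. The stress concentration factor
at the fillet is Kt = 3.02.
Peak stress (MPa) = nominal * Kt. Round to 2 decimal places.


Peak = 8.8 * 3.02 = 26.58 MPa

26.58


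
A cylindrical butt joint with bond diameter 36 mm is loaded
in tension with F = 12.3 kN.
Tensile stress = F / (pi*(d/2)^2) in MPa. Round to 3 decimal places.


Area = pi * (36/2)^2 = 1017.8760 mm^2
Stress = 12.3*1000 / 1017.8760
= 12.084 MPa

12.084


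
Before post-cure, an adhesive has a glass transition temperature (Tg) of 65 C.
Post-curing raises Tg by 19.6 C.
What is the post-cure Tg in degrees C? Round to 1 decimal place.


Tg_post = Tg_base + delta_Tg
= 65 + 19.6
= 84.6 C

84.6


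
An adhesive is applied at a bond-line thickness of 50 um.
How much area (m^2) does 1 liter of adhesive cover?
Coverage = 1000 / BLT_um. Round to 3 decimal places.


Coverage = 1000 / 50 = 20.000 m^2

20.000


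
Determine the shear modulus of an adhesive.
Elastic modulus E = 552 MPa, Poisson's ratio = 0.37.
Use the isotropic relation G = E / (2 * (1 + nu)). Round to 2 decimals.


G = 552 / (2*(1+0.37)) = 552 / 2.74
= 201.46 MPa

201.46


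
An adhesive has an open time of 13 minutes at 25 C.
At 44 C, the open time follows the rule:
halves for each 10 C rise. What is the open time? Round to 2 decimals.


Factor = 2^((44-25)/10) = 3.7321
Open time = 13 / 3.7321 = 3.48 min

3.48


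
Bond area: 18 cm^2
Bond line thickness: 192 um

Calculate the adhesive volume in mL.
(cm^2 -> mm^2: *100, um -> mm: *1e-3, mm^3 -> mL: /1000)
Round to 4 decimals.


V = 18*100 * 192*1e-3 / 1000
= 0.3456 mL

0.3456


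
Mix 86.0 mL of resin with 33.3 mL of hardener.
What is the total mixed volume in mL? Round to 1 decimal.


Total = 86.0 + 33.3 = 119.3 mL

119.3


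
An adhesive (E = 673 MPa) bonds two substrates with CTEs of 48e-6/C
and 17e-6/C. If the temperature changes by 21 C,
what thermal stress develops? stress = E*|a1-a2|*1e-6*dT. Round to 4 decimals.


Stress = 673 * |48 - 17| * 1e-6 * 21
= 0.4381 MPa

0.4381


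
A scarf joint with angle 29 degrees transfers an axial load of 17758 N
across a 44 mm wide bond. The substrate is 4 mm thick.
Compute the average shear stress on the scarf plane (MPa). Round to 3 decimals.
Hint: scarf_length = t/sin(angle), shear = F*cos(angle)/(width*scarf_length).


scarf_length = 4 / sin(29 deg) = 8.2507 mm
cos(29 deg) = 0.874620
shear stress = 17758 * 0.874620 / (44 * 8.2507)
= 42.783 MPa

42.783


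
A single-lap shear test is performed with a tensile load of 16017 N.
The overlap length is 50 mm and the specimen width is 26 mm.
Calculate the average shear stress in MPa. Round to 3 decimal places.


Shear stress = F / (overlap * width)
= 16017 / (50 * 26)
= 16017 / 1300
= 12.321 MPa

12.321


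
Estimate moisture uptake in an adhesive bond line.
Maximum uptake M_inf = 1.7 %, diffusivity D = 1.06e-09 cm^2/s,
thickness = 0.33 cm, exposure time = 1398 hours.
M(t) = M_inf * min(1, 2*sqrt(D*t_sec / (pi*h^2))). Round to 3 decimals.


Convert time: 1398 h = 5032800 s
ratio = min(1, 2*sqrt(1.06e-09*5032800/(pi*0.33^2)))
= 0.249746
M(t) = 1.7 * 0.249746 = 0.425%

0.425


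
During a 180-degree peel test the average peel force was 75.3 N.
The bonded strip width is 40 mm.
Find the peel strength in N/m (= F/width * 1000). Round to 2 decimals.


Peel strength = F/width * 1000
= 75.3 / 40 * 1000
= 1882.50 N/m

1882.50


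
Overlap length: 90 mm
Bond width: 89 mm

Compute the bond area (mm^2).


Bond area = 90 * 89 = 8010 mm^2

8010


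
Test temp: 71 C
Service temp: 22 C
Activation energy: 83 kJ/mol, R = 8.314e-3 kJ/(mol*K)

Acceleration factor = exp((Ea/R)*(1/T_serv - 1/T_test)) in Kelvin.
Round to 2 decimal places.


AF = exp((83/0.008314)*(1/295.15 - 1/344.15))
= 123.45

123.45


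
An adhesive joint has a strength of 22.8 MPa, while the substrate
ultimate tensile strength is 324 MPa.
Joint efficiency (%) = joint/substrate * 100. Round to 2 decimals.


Efficiency = 22.8 / 324 * 100
= 7.04%

7.04


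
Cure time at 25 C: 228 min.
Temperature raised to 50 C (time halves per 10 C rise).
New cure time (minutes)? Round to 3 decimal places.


Acceleration factor = 2^(25/10) = 5.6569
New time = 228 / 5.6569 = 40.305 min

40.305


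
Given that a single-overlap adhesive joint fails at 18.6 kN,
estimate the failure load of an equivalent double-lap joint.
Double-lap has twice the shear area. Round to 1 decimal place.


Double-lap factor = 2
Expected load = 18.6 * 2 = 37.2 kN

37.2


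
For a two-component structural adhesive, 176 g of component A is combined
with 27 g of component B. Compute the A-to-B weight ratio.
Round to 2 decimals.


Weight ratio A:B = 176 / 27
= 6.52

6.52


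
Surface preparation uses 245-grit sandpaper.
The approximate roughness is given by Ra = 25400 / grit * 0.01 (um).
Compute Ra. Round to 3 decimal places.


Ra = 25400 / 245 * 0.01
= 254 / 245
= 1.037 um

1.037


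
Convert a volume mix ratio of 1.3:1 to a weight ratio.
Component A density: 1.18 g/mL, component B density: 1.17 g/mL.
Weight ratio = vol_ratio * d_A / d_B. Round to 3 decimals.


= 1.3 * 1.18 / 1.17 = 1.311

1.311


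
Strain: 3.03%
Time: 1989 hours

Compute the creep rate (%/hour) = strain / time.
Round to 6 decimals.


Creep rate = 3.03 / 1989
= 0.001523 %/h

0.001523


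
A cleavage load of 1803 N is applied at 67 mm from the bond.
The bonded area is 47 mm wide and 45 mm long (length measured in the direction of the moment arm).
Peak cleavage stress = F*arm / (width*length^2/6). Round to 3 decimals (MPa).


Moment = 1803 * 67 = 120801 N*mm
Section modulus = 47 * 2025 / 6 = 95175 / 6 mm^3
Stress = 120801 / (95175 / 6) = 724806 / 95175
= 7.616 MPa

7.616


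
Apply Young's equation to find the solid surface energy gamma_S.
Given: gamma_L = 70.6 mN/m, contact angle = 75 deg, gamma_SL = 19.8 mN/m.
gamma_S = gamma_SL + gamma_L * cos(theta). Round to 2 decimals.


theta_rad = 75 * pi/180 = 1.308997
gamma_S = 19.8 + 70.6 * cos(1.308997)
= 38.07 mN/m

38.07


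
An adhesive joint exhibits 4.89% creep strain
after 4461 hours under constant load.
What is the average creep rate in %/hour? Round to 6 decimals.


Creep rate = strain / time
= 4.89 / 4461
= 0.001096 %/h

0.001096


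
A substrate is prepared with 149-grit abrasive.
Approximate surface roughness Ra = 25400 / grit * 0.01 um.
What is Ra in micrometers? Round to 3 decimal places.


Ra = 25400 / 149 * 0.01 = 1.705 um

1.705


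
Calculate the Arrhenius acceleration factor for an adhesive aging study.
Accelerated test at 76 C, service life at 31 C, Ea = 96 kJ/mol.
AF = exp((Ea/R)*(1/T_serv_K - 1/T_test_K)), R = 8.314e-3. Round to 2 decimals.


T_test = 349.15 K, T_serv = 304.15 K
Ea/R = 96 / 0.008314 = 11546.79
AF = exp(11546.79 * (1/304.15 - 1/349.15))
= 133.35

133.35


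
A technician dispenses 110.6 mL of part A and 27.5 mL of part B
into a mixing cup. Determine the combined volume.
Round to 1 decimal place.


Combined volume = 110.6 + 27.5
= 138.1 mL

138.1


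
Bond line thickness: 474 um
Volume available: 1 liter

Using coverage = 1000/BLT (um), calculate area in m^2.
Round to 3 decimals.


1 L = 1e6 mm^3, thickness = 474 um = 0.474 mm
Area = 1e6 / 0.474 mm^2 = (1e6 / 0.474) / 1e6 m^2 = 1000 / 474 m^2
= 2.110 m^2

2.110


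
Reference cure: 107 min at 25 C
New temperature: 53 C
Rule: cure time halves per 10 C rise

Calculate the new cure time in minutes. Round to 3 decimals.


factor = 2^((53-25)/10) = 6.9644
t_new = 107 / 6.9644 = 15.364 min

15.364


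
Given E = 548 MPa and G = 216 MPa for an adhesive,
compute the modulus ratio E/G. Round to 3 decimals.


E/G ratio = 548 / 216 = 2.537

2.537


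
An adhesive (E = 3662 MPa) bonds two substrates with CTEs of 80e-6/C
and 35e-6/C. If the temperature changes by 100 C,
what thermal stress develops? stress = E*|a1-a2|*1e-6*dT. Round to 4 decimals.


Stress = 3662 * |80 - 35| * 1e-6 * 100
= 16.4790 MPa

16.4790


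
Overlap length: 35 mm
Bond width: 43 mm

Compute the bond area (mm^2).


Bond area = 35 * 43 = 1505 mm^2

1505


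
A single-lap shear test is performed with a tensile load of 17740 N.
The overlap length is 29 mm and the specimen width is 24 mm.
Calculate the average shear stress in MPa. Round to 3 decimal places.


Shear stress = F / (overlap * width)
= 17740 / (29 * 24)
= 17740 / 696
= 25.489 MPa

25.489


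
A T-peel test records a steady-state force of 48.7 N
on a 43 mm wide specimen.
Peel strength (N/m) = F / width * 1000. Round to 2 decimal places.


Peel strength = 48.7 / 43 * 1000
= 1132.56 N/m

1132.56


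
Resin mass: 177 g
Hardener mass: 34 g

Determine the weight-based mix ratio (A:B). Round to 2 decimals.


Ratio = 177 / 34 = 5.21

5.21


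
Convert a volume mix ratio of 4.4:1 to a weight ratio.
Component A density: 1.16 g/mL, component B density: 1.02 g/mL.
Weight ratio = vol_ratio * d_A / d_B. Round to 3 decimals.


= 4.4 * 1.16 / 1.02 = 5.004

5.004


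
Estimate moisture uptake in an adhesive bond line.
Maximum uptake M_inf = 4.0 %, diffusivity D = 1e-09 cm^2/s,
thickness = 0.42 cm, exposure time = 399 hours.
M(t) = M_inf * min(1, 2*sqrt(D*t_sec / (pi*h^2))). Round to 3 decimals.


Convert time: 399 h = 1436400 s
ratio = min(1, 2*sqrt(1e-09*1436400/(pi*0.42^2)))
= 0.101822
M(t) = 4.0 * 0.101822 = 0.407%

0.407


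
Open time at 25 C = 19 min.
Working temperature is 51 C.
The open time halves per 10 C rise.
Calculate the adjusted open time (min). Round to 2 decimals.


factor = 2^((51 - 25) / 10) = 6.0629
ot = 19 / 6.0629 = 3.13 min

3.13


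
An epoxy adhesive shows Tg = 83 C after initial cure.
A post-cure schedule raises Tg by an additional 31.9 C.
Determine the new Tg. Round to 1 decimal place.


New Tg = 83 + 31.9
= 114.9 C

114.9


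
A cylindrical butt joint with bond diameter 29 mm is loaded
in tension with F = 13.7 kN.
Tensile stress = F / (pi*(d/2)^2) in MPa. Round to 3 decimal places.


Area = pi * (29/2)^2 = 660.5199 mm^2
Stress = 13.7*1000 / 660.5199
= 20.741 MPa

20.741


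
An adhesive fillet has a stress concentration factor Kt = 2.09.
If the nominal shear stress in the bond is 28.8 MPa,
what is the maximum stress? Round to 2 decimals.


Max stress = 28.8 * 2.09 = 60.19 MPa

60.19


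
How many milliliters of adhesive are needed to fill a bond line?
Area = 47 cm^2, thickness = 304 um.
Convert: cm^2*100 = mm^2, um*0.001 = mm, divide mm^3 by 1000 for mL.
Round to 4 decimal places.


= (47 * 100) * (304 * 0.001) / 1000
= 1.4288 mL

1.4288


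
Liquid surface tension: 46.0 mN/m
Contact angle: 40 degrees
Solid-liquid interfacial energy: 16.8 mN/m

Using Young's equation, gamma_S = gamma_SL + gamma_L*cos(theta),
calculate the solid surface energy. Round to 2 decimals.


gamma_S = 16.8 + 46.0 * cos(40)
= 52.04 mN/m

52.04


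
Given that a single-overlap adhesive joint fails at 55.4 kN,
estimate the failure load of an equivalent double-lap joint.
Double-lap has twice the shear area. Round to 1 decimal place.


Double-lap factor = 2
Expected load = 55.4 * 2 = 110.8 kN

110.8


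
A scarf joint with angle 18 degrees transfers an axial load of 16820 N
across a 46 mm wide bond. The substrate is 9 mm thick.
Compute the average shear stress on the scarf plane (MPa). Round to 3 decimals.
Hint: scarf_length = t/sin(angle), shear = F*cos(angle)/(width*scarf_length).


scarf_length = 9 / sin(18 deg) = 29.1246 mm
cos(18 deg) = 0.951057
shear stress = 16820 * 0.951057 / (46 * 29.1246)
= 11.940 MPa

11.940


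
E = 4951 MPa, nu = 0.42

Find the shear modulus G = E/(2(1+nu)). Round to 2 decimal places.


G = 4951 / (2 * 1.42)
= 1743.31 MPa

1743.31


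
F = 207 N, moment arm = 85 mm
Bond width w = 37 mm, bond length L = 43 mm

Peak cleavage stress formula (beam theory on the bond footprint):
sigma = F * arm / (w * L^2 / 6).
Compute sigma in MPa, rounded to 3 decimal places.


sigma = (207 * 85) / (37 * 1849 / 6)
= 17595 * 6 / 68413
= 105570 / 68413
= 1.543 MPa

1.543


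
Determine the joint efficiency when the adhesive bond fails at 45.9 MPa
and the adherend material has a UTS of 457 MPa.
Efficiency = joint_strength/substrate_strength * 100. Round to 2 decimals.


Joint efficiency = 45.9 / 457 * 100
= 10.04%

10.04


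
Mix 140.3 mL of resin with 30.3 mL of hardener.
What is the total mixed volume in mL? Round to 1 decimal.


Total = 140.3 + 30.3 = 170.6 mL

170.6


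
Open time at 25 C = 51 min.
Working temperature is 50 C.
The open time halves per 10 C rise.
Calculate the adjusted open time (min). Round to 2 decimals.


factor = 2^((50 - 25) / 10) = 5.6569
ot = 51 / 5.6569 = 9.02 min

9.02


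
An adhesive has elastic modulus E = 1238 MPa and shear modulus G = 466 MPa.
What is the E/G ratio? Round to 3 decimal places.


E/G = 1238 / 466 = 2.657

2.657


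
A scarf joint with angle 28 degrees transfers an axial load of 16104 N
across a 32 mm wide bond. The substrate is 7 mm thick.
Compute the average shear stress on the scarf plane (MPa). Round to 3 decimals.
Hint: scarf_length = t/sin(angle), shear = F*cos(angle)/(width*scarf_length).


scarf_length = 7 / sin(28 deg) = 14.9104 mm
cos(28 deg) = 0.882948
shear stress = 16104 * 0.882948 / (32 * 14.9104)
= 29.801 MPa

29.801


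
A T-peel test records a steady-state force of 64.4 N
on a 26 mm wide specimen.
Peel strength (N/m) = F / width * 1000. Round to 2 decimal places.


Peel strength = 64.4 / 26 * 1000
= 2476.92 N/m

2476.92


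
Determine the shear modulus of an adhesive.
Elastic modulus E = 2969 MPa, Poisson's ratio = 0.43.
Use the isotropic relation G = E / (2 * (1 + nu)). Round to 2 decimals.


G = 2969 / (2*(1+0.43)) = 2969 / 2.86
= 1038.11 MPa

1038.11


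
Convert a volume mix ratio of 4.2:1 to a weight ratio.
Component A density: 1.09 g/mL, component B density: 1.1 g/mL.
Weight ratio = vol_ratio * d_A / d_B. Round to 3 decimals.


= 4.2 * 1.09 / 1.1 = 4.162

4.162


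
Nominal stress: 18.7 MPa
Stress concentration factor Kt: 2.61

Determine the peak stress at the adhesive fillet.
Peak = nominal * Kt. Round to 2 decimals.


Peak stress = 18.7 * 2.61
= 48.81 MPa

48.81


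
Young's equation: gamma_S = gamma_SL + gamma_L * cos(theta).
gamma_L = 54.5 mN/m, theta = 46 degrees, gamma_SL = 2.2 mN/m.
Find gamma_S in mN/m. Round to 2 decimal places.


cos(46 deg) = 0.694658
gamma_S = 2.2 + 54.5 * 0.694658
= 40.06 mN/m

40.06


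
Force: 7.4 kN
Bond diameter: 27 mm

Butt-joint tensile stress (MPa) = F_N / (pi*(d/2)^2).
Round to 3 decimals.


F_N = 7.4 * 1000 = 7400.0 N
A = pi*(13.5)^2 = 572.5553 mm^2
stress = 7400.0 / 572.5553 = 12.925 MPa

12.925


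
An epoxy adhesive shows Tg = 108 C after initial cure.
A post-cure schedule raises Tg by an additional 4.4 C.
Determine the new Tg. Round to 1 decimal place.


New Tg = 108 + 4.4
= 112.4 C

112.4


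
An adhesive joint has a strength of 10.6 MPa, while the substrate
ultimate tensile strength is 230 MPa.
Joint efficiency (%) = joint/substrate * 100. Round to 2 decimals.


Efficiency = 10.6 / 230 * 100
= 4.61%

4.61


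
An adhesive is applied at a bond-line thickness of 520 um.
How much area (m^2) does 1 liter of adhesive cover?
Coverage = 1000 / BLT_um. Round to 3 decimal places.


Coverage = 1000 / 520 = 1.923 m^2

1.923


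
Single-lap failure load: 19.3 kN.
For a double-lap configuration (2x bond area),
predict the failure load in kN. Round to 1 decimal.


Failure load = 19.3 * 2 = 38.6 kN

38.6


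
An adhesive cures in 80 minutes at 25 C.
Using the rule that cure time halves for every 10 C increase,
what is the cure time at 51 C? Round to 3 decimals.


Factor = 2^((51 - 25) / 10) = 6.0629
Cure time = 80 / 6.0629
= 13.195 minutes

13.195


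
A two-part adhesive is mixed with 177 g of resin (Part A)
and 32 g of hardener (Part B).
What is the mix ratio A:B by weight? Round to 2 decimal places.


Mix ratio = mass_A / mass_B
= 177 / 32
= 5.53

5.53


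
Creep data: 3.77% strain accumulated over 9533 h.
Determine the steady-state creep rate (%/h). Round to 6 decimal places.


Rate = 3.77 / 9533 = 0.000395 %/h

0.000395


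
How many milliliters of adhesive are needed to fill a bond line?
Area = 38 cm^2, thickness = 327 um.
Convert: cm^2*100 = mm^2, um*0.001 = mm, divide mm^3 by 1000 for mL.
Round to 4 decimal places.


= (38 * 100) * (327 * 0.001) / 1000
= 1.2426 mL

1.2426


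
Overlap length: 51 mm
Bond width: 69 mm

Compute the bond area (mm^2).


Bond area = 51 * 69 = 3519 mm^2

3519


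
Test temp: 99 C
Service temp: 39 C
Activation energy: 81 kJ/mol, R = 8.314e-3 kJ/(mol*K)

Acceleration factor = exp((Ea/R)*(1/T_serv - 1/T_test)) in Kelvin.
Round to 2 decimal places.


AF = exp((81/0.008314)*(1/312.15 - 1/372.15))
= 153.25

153.25


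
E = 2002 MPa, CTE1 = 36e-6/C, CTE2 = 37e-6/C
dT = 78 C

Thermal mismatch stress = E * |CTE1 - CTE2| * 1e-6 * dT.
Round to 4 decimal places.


= 2002 * 1e-6 * 78
= 0.1562 MPa

0.1562


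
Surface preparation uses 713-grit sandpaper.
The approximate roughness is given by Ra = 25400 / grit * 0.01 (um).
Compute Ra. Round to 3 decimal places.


Ra = 25400 / 713 * 0.01
= 254 / 713
= 0.356 um

0.356


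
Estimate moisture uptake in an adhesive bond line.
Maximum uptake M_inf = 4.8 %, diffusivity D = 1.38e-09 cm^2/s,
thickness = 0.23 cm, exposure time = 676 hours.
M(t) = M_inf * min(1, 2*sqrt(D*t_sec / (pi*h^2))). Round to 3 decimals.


Convert time: 676 h = 2433600 s
ratio = min(1, 2*sqrt(1.38e-09*2433600/(pi*0.23^2)))
= 0.284309
M(t) = 4.8 * 0.284309 = 1.365%

1.365


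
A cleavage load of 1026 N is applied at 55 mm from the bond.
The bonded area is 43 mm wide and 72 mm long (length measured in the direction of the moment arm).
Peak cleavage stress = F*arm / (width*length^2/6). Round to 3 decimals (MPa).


Moment = 1026 * 55 = 56430 N*mm
Section modulus = 43 * 5184 / 6 = 222912 / 6 mm^3
Stress = 56430 / (222912 / 6) = 338580 / 222912
= 1.519 MPa

1.519


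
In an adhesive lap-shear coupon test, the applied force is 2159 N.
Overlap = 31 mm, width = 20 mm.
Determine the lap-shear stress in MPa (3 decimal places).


stress = F / (overlap * width)
= 2159 / (31 * 20)
= 3.482 MPa

3.482


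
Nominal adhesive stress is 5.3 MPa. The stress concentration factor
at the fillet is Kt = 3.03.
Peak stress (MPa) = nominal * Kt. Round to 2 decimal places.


Peak = 5.3 * 3.03 = 16.06 MPa

16.06


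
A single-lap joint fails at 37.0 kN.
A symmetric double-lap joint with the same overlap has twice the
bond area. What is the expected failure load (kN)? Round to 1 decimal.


Double-lap load = 2 * 37.0 = 74.0 kN

74.0


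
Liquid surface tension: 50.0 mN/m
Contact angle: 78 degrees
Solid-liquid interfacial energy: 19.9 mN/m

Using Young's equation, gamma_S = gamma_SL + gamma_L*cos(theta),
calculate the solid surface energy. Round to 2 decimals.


gamma_S = 19.9 + 50.0 * cos(78)
= 30.30 mN/m

30.30


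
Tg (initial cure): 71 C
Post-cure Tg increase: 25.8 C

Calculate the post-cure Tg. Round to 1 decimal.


Post-cure Tg = 71 + 25.8 = 96.8 C

96.8


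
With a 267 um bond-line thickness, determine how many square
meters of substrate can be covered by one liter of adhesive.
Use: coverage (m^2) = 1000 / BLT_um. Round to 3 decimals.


Coverage = 1000 / 267 = 3.745 m^2

3.745


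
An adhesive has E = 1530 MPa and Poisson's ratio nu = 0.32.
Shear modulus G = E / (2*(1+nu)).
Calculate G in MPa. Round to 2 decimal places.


G = 1530 / (2*(1+0.32))
= 1530 / 2.64
= 579.55 MPa

579.55


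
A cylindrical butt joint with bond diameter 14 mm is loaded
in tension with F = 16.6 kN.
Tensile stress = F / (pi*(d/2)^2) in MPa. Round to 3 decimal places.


Area = pi * (14/2)^2 = 153.9380 mm^2
Stress = 16.6*1000 / 153.9380
= 107.836 MPa

107.836


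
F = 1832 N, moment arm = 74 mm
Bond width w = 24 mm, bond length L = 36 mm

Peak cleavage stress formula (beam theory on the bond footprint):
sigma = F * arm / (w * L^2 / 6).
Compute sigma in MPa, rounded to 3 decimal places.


sigma = (1832 * 74) / (24 * 1296 / 6)
= 135568 * 6 / 31104
= 813408 / 31104
= 26.151 MPa

26.151


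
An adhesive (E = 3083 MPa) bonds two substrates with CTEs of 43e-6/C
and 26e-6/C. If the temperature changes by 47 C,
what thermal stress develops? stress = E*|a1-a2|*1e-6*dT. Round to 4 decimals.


Stress = 3083 * |43 - 26| * 1e-6 * 47
= 2.4633 MPa

2.4633


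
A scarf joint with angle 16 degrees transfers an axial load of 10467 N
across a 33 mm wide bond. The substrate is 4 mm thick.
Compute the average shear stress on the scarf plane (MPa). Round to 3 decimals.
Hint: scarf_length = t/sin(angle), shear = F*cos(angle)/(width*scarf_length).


scarf_length = 4 / sin(16 deg) = 14.5118 mm
cos(16 deg) = 0.961262
shear stress = 10467 * 0.961262 / (33 * 14.5118)
= 21.010 MPa

21.010


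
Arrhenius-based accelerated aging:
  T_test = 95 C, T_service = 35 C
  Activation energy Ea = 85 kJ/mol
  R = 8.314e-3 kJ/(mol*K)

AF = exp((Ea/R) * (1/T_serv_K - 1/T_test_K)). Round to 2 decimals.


T_test_K = 368.15, T_serv_K = 308.15
AF = exp((85/8.314e-3) * (1/308.15 - 1/368.15))
= 223.01

223.01


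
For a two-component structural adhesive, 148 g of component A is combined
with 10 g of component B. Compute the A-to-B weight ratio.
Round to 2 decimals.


Weight ratio A:B = 148 / 10
= 14.80

14.80


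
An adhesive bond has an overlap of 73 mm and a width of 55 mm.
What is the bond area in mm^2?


Bond area = overlap * width
= 73 * 55
= 4015 mm^2

4015


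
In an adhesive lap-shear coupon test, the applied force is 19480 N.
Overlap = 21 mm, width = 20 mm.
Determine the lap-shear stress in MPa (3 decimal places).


stress = F / (overlap * width)
= 19480 / (21 * 20)
= 46.381 MPa

46.381


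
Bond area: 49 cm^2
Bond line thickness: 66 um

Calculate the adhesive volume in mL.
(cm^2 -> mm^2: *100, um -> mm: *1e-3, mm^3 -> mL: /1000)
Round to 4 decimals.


V = 49*100 * 66*1e-3 / 1000
= 0.3234 mL

0.3234


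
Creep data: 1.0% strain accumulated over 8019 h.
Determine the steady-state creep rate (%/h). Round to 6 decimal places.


Rate = 1.0 / 8019 = 0.000125 %/h

0.000125


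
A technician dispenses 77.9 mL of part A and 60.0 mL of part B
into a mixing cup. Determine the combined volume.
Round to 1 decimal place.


Combined volume = 77.9 + 60.0
= 137.9 mL

137.9


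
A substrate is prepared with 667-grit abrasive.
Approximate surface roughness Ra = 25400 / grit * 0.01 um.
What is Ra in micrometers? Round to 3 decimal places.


Ra = 25400 / 667 * 0.01 = 0.381 um

0.381


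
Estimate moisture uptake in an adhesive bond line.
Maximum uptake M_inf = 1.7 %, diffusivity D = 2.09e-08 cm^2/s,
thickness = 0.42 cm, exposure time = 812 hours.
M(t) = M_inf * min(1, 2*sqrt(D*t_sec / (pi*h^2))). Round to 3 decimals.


Convert time: 812 h = 2923200 s
ratio = min(1, 2*sqrt(2.09e-08*2923200/(pi*0.42^2)))
= 0.664061
M(t) = 1.7 * 0.664061 = 1.129%

1.129


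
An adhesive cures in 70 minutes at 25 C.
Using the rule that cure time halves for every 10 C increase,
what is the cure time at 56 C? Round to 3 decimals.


Factor = 2^((56 - 25) / 10) = 8.5742
Cure time = 70 / 8.5742
= 8.164 minutes

8.164


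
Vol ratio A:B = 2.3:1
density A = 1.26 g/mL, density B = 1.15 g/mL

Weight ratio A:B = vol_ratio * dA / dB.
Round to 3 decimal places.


Weight ratio = 2.3 * 1.26 / 1.15
= 2.520

2.520


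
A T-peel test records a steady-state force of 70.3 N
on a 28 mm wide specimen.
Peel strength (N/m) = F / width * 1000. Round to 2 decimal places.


Peel strength = 70.3 / 28 * 1000
= 2510.71 N/m

2510.71


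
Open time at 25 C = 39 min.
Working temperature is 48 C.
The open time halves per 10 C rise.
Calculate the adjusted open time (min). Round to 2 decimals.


factor = 2^((48 - 25) / 10) = 4.9246
ot = 39 / 4.9246 = 7.92 min

7.92


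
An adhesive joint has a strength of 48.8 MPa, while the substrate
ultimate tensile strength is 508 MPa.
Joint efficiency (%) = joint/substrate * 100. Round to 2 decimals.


Efficiency = 48.8 / 508 * 100
= 9.61%

9.61


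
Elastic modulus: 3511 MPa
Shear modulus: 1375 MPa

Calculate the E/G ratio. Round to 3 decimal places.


E / G = 3511 / 1375 = 2.553

2.553


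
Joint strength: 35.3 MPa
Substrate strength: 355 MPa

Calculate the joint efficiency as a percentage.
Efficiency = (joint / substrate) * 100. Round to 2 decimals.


Efficiency = (35.3 / 355) * 100 = 9.94%

9.94


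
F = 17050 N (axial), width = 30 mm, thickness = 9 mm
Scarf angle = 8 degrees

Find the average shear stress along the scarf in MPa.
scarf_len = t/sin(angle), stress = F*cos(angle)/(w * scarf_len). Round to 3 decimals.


scarf_len = 9/sin(8 deg) = 64.6677
cos(8 deg) = 0.990268
stress = 17050*0.990268/(30*64.6677) = 8.703 MPa

8.703


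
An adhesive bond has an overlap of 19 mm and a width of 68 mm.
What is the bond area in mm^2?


Bond area = overlap * width
= 19 * 68
= 1292 mm^2

1292


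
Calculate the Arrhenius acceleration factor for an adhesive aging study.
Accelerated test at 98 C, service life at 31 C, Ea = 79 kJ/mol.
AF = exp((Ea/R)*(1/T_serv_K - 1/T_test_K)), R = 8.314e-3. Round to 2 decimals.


T_test = 371.15 K, T_serv = 304.15 K
Ea/R = 79 / 0.008314 = 9502.04
AF = exp(9502.04 * (1/304.15 - 1/371.15))
= 281.37

281.37


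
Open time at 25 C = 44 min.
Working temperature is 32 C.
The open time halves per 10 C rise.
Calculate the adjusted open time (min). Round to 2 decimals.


factor = 2^((32 - 25) / 10) = 1.6245
ot = 44 / 1.6245 = 27.09 min

27.09


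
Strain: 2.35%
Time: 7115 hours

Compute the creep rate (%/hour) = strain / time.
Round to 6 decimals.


Creep rate = 2.35 / 7115
= 0.000330 %/h

0.000330


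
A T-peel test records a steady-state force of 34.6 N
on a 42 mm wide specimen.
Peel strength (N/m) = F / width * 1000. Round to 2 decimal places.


Peel strength = 34.6 / 42 * 1000
= 823.81 N/m

823.81


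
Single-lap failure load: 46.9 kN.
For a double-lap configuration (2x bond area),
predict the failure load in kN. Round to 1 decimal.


Failure load = 46.9 * 2 = 93.8 kN

93.8


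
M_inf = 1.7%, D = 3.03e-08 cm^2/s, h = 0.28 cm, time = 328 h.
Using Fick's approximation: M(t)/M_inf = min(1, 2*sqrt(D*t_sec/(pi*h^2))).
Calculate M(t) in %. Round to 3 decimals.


t = 1180800 s
ratio = min(1, 2*sqrt(3.03e-08*1180800/(pi*0.0784)))
= 0.762266
M(t) = 1.7 * 0.762266 = 1.296%

1.296


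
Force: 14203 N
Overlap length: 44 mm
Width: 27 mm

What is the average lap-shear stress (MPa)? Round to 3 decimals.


Average shear stress = F / (overlap * width)
= 14203 / (44 * 27)
= 11.955 MPa

11.955


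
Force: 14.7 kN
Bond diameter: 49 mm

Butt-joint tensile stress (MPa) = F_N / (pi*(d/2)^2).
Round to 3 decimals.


F_N = 14.7 * 1000 = 14700.0 N
A = pi*(24.5)^2 = 1885.7410 mm^2
stress = 14700.0 / 1885.7410 = 7.795 MPa

7.795


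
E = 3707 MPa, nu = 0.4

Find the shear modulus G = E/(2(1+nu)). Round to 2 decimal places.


G = 3707 / (2 * 1.40)
= 1323.93 MPa

1323.93


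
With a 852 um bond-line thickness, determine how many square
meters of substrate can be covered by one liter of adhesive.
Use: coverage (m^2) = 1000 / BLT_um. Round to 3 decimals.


Coverage = 1000 / 852 = 1.174 m^2

1.174


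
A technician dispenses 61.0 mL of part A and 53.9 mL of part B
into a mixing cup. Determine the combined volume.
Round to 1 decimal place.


Combined volume = 61.0 + 53.9
= 114.9 mL

114.9


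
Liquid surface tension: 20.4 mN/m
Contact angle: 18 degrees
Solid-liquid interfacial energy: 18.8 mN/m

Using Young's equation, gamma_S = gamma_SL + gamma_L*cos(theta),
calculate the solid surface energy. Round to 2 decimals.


gamma_S = 18.8 + 20.4 * cos(18)
= 38.20 mN/m

38.20


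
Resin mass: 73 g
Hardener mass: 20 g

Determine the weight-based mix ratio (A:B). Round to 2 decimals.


Ratio = 73 / 20 = 3.65

3.65


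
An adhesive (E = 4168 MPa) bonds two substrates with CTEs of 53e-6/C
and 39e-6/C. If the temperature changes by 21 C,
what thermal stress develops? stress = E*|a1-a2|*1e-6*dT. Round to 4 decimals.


Stress = 4168 * |53 - 39| * 1e-6 * 21
= 1.2254 MPa

1.2254


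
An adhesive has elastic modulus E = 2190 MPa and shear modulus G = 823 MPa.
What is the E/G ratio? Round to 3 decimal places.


E/G = 2190 / 823 = 2.661

2.661


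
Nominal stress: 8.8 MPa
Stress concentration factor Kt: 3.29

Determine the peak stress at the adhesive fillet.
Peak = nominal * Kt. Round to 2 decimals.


Peak stress = 8.8 * 3.29
= 28.95 MPa

28.95


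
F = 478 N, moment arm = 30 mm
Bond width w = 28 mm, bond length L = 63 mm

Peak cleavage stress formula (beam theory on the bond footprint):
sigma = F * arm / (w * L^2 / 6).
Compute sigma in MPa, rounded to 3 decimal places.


sigma = (478 * 30) / (28 * 3969 / 6)
= 14340 * 6 / 111132
= 86040 / 111132
= 0.774 MPa

0.774


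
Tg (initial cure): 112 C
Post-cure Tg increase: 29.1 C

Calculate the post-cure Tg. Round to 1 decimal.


Post-cure Tg = 112 + 29.1 = 141.1 C

141.1


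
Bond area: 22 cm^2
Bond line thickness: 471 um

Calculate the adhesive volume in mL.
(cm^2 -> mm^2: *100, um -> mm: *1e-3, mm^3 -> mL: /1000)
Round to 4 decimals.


V = 22*100 * 471*1e-3 / 1000
= 1.0362 mL

1.0362


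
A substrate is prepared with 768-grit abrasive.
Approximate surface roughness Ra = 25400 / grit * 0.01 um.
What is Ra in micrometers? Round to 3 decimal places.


Ra = 25400 / 768 * 0.01 = 0.331 um

0.331


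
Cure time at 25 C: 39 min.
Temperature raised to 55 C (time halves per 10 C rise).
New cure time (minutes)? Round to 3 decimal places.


Acceleration factor = 2^(30/10) = 8.0000
New time = 39 / 8.0000 = 4.875 min

4.875


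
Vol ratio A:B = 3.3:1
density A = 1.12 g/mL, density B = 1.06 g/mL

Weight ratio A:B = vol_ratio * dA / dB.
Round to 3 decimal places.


Weight ratio = 3.3 * 1.12 / 1.06
= 3.487

3.487


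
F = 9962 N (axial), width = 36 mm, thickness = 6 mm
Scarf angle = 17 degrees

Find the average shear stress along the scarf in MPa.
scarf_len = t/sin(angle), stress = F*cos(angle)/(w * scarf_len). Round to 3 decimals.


scarf_len = 6/sin(17 deg) = 20.5218
cos(17 deg) = 0.956305
stress = 9962*0.956305/(36*20.5218) = 12.895 MPa

12.895


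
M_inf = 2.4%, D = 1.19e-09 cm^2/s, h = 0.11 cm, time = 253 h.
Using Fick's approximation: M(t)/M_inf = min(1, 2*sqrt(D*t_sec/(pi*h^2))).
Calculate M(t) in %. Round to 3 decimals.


t = 910800 s
ratio = min(1, 2*sqrt(1.19e-09*910800/(pi*0.0121)))
= 0.337713
M(t) = 2.4 * 0.337713 = 0.811%

0.811


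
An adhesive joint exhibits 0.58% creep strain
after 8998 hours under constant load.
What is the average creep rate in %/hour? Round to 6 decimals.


Creep rate = strain / time
= 0.58 / 8998
= 0.000064 %/h

0.000064


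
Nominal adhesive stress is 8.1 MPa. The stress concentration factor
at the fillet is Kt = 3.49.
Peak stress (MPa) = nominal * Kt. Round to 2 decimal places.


Peak = 8.1 * 3.49 = 28.27 MPa

28.27


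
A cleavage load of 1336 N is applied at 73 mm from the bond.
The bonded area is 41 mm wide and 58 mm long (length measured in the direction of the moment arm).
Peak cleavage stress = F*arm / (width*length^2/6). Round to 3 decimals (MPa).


Moment = 1336 * 73 = 97528 N*mm
Section modulus = 41 * 3364 / 6 = 137924 / 6 mm^3
Stress = 97528 / (137924 / 6) = 585168 / 137924
= 4.243 MPa

4.243


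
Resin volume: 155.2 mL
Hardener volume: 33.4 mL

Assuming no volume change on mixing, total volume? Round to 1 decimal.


V_total = 155.2 + 33.4 = 188.6 mL

188.6


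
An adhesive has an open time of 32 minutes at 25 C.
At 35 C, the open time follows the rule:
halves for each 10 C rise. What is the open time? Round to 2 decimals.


Factor = 2^((35-25)/10) = 2.0000
Open time = 32 / 2.0000 = 16.00 min

16.00


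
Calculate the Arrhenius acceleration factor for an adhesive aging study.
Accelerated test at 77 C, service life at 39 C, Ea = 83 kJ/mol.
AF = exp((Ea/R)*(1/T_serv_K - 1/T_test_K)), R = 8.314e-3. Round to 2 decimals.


T_test = 350.15 K, T_serv = 312.15 K
Ea/R = 83 / 0.008314 = 9983.16
AF = exp(9983.16 * (1/312.15 - 1/350.15))
= 32.16

32.16


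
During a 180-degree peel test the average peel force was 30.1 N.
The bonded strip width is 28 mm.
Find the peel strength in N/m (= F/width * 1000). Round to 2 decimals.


Peel strength = F/width * 1000
= 30.1 / 28 * 1000
= 1075.00 N/m

1075.00


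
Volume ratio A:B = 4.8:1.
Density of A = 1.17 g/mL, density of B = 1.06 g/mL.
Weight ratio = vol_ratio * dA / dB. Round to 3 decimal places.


Wt ratio = 4.8 * 1.17 / 1.06
= 5.298

5.298


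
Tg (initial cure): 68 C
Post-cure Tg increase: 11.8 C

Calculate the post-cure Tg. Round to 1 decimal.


Post-cure Tg = 68 + 11.8 = 79.8 C

79.8


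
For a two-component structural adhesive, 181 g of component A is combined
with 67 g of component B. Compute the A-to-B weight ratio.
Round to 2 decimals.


Weight ratio A:B = 181 / 67
= 2.70

2.70


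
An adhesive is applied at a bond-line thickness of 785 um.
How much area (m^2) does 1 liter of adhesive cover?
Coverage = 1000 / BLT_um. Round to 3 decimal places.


Coverage = 1000 / 785 = 1.274 m^2

1.274


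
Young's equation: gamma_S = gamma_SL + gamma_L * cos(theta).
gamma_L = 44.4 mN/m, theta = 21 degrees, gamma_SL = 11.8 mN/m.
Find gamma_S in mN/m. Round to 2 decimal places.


cos(21 deg) = 0.933580
gamma_S = 11.8 + 44.4 * 0.933580
= 53.25 mN/m

53.25


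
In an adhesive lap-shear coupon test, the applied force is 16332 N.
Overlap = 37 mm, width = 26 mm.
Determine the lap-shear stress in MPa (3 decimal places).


stress = F / (overlap * width)
= 16332 / (37 * 26)
= 16.977 MPa

16.977


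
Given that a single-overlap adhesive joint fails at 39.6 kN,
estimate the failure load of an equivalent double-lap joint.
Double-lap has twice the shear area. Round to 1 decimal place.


Double-lap factor = 2
Expected load = 39.6 * 2 = 79.2 kN

79.2


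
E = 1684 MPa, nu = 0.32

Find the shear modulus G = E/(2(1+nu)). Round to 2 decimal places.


G = 1684 / (2 * 1.32)
= 637.88 MPa

637.88


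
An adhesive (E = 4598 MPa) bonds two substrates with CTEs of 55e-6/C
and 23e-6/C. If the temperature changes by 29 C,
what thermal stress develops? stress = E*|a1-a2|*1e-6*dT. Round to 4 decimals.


Stress = 4598 * |55 - 23| * 1e-6 * 29
= 4.2669 MPa

4.2669


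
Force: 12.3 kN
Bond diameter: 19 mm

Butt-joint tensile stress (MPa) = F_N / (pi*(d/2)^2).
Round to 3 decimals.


F_N = 12.3 * 1000 = 12300.0 N
A = pi*(9.5)^2 = 283.5287 mm^2
stress = 12300.0 / 283.5287 = 43.382 MPa

43.382


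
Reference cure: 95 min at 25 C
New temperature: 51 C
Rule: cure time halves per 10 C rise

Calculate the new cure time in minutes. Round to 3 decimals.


factor = 2^((51-25)/10) = 6.0629
t_new = 95 / 6.0629 = 15.669 min

15.669


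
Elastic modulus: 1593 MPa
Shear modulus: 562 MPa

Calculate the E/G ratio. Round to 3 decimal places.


E / G = 1593 / 562 = 2.835

2.835
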